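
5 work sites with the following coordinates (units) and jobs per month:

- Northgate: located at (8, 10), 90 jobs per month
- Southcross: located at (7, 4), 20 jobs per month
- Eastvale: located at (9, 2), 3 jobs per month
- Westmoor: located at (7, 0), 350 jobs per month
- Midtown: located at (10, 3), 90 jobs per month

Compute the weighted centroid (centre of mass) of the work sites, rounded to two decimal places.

The minimiser of Σwᵢ‖p−pᵢ‖² is the weighted centroid p* = (Σwᵢpᵢ)/(Σwᵢ).
Σwᵢ = 553.
Σwᵢxᵢ = 90·8 + 20·7 + 3·9 + 350·7 + 90·10 = 4237.
Σwᵢyᵢ = 90·10 + 20·4 + 3·2 + 350·0 + 90·3 = 1256.
x* = 4237/553 = 7.66, y* = 1256/553 = 2.27.

(7.66, 2.27)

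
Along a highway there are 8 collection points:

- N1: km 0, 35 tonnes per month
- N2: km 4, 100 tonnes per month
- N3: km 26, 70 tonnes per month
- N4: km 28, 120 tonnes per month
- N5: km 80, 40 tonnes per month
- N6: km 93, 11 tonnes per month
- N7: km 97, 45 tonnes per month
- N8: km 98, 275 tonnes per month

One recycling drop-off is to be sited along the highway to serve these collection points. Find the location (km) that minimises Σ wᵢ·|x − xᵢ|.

x = 80

For a sum of weighted absolute distances on a line, the optimum is the weighted median (not the mean). Total weight W = 696; half-weight = 348.
Sort by position and accumulate weight:
  km 0 (N1, w=35) → cum 35
  km 4 (N2, w=100) → cum 135
  km 26 (N3, w=70) → cum 205
  km 28 (N4, w=120) → cum 325
  km 80 (N5, w=40) → cum 365  ≥ 348 → median here
  km 93 (N6, w=11) → cum 376
  km 97 (N7, w=45) → cum 421
  km 98 (N8, w=275) → cum 696
Optimal location: km 80.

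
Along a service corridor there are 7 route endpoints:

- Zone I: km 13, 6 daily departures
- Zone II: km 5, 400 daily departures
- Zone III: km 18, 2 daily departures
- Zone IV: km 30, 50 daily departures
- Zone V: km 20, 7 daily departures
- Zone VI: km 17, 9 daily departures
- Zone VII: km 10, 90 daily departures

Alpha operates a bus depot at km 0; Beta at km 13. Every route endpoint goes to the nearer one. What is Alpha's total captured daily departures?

400

The indifferent point is the midpoint (0+13)/2 = 6.5; route endpoints left of it (closer to Alpha at 0) go to Alpha, those right go to Beta.
  Zone II at 5 (w=400) → Alpha
  Zone VII at 10 (w=90) → Beta
  Zone I at 13 (w=6) → Beta
  Zone VI at 17 (w=9) → Beta
  Zone III at 18 (w=2) → Beta
  Zone V at 20 (w=7) → Beta
  Zone IV at 30 (w=50) → Beta
Alpha captures 400; Beta captures 164.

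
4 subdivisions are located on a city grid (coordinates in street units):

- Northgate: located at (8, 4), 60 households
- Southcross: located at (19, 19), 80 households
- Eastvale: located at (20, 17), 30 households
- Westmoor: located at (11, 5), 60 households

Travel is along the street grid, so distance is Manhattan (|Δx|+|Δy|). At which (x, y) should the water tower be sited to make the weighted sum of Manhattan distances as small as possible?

(11, 5)

Manhattan distance separates: Σwᵢ(|x−xᵢ|+|y−yᵢ|) = Σwᵢ|x−xᵢ| + Σwᵢ|y−yᵢ|, so x and y are optimised independently as 1-D weighted medians.
Total weight W = 230; half = 115.
x-coordinate, sorted with cumulative weight:
  x=8 (Northgate, w=60) cum 60
  x=11 (Westmoor, w=60) cum 120  ← median
  x=19 (Southcross, w=80) cum 200
  x=20 (Eastvale, w=30) cum 230
⇒ x* = 11
y-coordinate, sorted with cumulative weight:
  y=4 (Northgate, w=60) cum 60
  y=5 (Westmoor, w=60) cum 120  ← median
  y=17 (Eastvale, w=30) cum 150
  y=19 (Southcross, w=80) cum 230
⇒ y* = 5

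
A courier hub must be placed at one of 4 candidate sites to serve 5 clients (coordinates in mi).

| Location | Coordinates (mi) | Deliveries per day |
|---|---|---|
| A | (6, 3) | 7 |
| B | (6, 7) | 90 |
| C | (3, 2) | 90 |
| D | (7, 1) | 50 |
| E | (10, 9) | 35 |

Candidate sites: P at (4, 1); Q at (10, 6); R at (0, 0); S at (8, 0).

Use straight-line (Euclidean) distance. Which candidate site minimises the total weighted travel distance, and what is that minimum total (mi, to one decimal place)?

P, total 1216.3 mi

Total weighted distance at each candidate:
  P (4, 1): total = 1216.3
  Q (10, 6): total = 1528.2
  R (0, 0): total = 2025.6
  S (8, 0): total = 1558.5
Minimum is at P with total 1216.3 mi.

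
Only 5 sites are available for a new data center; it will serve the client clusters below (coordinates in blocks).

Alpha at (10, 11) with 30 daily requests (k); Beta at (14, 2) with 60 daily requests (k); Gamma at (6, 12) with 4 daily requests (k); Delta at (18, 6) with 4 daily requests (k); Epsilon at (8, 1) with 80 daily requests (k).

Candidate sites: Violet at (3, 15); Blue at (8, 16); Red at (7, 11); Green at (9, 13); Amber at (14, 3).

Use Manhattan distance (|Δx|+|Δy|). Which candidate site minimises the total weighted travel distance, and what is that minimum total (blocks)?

Total weighted distance at each candidate:
  Violet (3, 15): total = 3410
  Blue (8, 16): total = 2714
  Red (7, 11): total = 2002
  Green (9, 13): total = 2170
  Amber (14, 3): total = 1156
Minimum is at Amber with total 1156 blocks.

Amber, total 1156 blocks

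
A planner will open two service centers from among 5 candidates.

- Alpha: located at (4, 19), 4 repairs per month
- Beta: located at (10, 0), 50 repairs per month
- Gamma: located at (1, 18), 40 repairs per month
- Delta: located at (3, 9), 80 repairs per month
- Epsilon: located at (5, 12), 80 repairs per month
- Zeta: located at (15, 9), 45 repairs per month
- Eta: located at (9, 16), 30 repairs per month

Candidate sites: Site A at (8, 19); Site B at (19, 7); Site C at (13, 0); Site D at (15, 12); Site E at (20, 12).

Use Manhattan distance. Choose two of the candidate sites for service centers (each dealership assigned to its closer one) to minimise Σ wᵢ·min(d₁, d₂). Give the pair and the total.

Evaluate every pair (each demand assigned to the nearer of the two):
  {Site A, Site C}: total = 3101
  {Site A, Site D}: total = 3441
  {Site C, Site D}: total = 3457
  {Site A, Site B}: total = 3526
  {Site A, Site E}: total = 3866
  {Site B, Site D}: total = 4107
  {Site D, Site E}: total = 4157
  {Site C, Site E}: total = 4772
  {Site B, Site C}: total = 5218
  {Site B, Site E}: total = 5252
Best pair: {Site A, Site C} with total 3101.

{Site A, Site C}, total 3101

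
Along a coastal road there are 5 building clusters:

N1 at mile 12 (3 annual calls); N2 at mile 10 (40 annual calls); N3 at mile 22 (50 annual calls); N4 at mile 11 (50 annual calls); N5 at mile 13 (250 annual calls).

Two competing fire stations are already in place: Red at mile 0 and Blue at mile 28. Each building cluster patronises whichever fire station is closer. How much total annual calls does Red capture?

The indifferent point is the midpoint (0+28)/2 = 14; building clusters left of it (closer to Red at 0) go to Red, those right go to Blue.
  N2 at 10 (w=40) → Red
  N4 at 11 (w=50) → Red
  N1 at 12 (w=3) → Red
  N5 at 13 (w=250) → Red
  N3 at 22 (w=50) → Blue
Red captures 343; Blue captures 50.

343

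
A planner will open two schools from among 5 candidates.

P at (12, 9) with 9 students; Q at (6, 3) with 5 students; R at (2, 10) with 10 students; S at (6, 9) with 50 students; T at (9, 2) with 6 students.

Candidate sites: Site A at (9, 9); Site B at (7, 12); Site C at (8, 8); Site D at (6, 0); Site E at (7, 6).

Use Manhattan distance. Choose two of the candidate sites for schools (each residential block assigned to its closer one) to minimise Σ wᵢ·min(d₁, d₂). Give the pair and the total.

Evaluate every pair (each demand assigned to the nearer of the two):
  {Site A, Site D}: total = 302
  {Site A, Site E}: total = 313
  {Site C, Site D}: total = 320
  {Site C, Site E}: total = 331
  {Site A, Site B}: total = 334
  {Site A, Site C}: total = 334
  {Site B, Site C}: total = 342
  {Site B, Site D}: total = 387
  {Site B, Site E}: total = 398
  {Site D, Site E}: total = 407
Best pair: {Site A, Site D} with total 302.

{Site A, Site D}, total 302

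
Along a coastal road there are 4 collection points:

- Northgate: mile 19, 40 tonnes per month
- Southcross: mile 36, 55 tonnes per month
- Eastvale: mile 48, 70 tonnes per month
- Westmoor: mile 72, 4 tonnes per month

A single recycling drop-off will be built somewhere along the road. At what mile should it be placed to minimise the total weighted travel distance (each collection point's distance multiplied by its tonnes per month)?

x = 36

For a sum of weighted absolute distances on a line, the optimum is the weighted median (not the mean). Total weight W = 169; half-weight = 84.5.
Sort by position and accumulate weight:
  mile 19 (Northgate, w=40) → cum 40
  mile 36 (Southcross, w=55) → cum 95  ≥ 84.5 → median here
  mile 48 (Eastvale, w=70) → cum 165
  mile 72 (Westmoor, w=4) → cum 169
Optimal location: mile 36.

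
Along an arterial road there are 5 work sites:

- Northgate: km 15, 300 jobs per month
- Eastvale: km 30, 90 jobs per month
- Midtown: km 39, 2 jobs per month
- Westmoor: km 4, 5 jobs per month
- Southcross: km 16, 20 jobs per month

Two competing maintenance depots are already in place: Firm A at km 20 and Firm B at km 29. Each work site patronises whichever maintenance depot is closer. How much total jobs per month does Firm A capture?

325

The indifferent point is the midpoint (20+29)/2 = 24.5; work sites left of it (closer to Firm A at 20) go to Firm A, those right go to Firm B.
  Westmoor at 4 (w=5) → Firm A
  Northgate at 15 (w=300) → Firm A
  Southcross at 16 (w=20) → Firm A
  Eastvale at 30 (w=90) → Firm B
  Midtown at 39 (w=2) → Firm B
Firm A captures 325; Firm B captures 92.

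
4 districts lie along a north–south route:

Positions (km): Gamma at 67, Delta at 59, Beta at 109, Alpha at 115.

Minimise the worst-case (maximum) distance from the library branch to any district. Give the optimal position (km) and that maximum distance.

location 87, max distance 28

The 1-center on a line is the midpoint of the two extreme points: leftmost at 59, rightmost at 115.
Optimal location = (59 + 115)/2 = 87; maximum distance = (115 − 59)/2 = 28.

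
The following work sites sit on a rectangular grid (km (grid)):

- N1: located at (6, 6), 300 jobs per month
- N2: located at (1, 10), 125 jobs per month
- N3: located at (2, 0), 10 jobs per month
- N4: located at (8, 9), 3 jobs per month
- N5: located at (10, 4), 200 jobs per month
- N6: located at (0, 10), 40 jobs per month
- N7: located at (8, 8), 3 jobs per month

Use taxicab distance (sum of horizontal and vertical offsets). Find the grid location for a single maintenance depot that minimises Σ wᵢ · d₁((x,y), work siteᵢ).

(6, 6)

Manhattan distance separates: Σwᵢ(|x−xᵢ|+|y−yᵢ|) = Σwᵢ|x−xᵢ| + Σwᵢ|y−yᵢ|, so x and y are optimised independently as 1-D weighted medians.
Total weight W = 681; half = 340.5.
x-coordinate, sorted with cumulative weight:
  x=0 (N6, w=40) cum 40
  x=1 (N2, w=125) cum 165
  x=2 (N3, w=10) cum 175
  x=6 (N1, w=300) cum 475  ← median
  x=8 (N4, w=3) cum 478
  x=8 (N7, w=3) cum 481
  x=10 (N5, w=200) cum 681
⇒ x* = 6
y-coordinate, sorted with cumulative weight:
  y=0 (N3, w=10) cum 10
  y=4 (N5, w=200) cum 210
  y=6 (N1, w=300) cum 510  ← median
  y=8 (N7, w=3) cum 513
  y=9 (N4, w=3) cum 516
  y=10 (N2, w=125) cum 641
  y=10 (N6, w=40) cum 681
⇒ y* = 6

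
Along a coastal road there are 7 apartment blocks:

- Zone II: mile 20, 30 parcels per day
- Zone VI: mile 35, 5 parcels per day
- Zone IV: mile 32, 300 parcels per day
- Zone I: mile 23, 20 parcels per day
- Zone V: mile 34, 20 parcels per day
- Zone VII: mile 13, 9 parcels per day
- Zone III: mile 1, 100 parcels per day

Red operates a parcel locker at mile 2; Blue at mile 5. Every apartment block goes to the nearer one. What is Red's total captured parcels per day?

100

The indifferent point is the midpoint (2+5)/2 = 3.5; apartment blocks left of it (closer to Red at 2) go to Red, those right go to Blue.
  Zone III at 1 (w=100) → Red
  Zone VII at 13 (w=9) → Blue
  Zone II at 20 (w=30) → Blue
  Zone I at 23 (w=20) → Blue
  Zone IV at 32 (w=300) → Blue
  Zone V at 34 (w=20) → Blue
  Zone VI at 35 (w=5) → Blue
Red captures 100; Blue captures 384.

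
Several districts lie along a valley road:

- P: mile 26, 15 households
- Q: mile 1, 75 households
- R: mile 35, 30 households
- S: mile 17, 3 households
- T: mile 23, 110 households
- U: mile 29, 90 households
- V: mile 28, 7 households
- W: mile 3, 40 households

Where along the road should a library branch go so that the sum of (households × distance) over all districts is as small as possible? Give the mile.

For a sum of weighted absolute distances on a line, the optimum is the weighted median (not the mean). Total weight W = 370; half-weight = 185.
Sort by position and accumulate weight:
  mile 1 (Q, w=75) → cum 75
  mile 3 (W, w=40) → cum 115
  mile 17 (S, w=3) → cum 118
  mile 23 (T, w=110) → cum 228  ≥ 185 → median here
  mile 26 (P, w=15) → cum 243
  mile 28 (V, w=7) → cum 250
  mile 29 (U, w=90) → cum 340
  mile 35 (R, w=30) → cum 370
Optimal location: mile 23.

x = 23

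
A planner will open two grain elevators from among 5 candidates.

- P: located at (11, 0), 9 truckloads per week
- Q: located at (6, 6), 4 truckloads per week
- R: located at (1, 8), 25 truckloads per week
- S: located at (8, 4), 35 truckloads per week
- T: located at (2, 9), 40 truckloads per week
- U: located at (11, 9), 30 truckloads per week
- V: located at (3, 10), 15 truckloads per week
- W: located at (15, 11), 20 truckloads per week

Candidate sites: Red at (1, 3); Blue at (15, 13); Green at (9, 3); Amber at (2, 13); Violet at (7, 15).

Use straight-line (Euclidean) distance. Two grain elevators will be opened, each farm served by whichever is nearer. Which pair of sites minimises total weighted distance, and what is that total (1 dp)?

Evaluate every pair (each demand assigned to the nearer of the two):
  {Green, Amber}: total = 823.6
  {Red, Green}: total = 966.2
  {Blue, Green}: total = 1051.5
  {Red, Blue}: total = 1052.0
  {Blue, Amber}: total = 1077.9
  {Green, Violet}: total = 1106.5
  {Red, Violet}: total = 1224.3
  {Red, Amber}: total = 1255.7
  {Amber, Violet}: total = 1280.7
  {Blue, Violet}: total = 1393.9
Best pair: {Green, Amber} with total 823.6.

{Green, Amber}, total 823.6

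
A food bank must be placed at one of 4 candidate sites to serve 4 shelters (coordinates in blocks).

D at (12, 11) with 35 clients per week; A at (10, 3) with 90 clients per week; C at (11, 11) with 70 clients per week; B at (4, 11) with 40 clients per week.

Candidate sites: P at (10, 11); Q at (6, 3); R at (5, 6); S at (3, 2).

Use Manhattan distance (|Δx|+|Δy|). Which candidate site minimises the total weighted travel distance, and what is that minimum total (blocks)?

P, total 1100 blocks

Total weighted distance at each candidate:
  P (10, 11): total = 1100
  Q (6, 3): total = 2160
  R (5, 6): total = 2150
  S (3, 2): total = 2940
Minimum is at P with total 1100 blocks.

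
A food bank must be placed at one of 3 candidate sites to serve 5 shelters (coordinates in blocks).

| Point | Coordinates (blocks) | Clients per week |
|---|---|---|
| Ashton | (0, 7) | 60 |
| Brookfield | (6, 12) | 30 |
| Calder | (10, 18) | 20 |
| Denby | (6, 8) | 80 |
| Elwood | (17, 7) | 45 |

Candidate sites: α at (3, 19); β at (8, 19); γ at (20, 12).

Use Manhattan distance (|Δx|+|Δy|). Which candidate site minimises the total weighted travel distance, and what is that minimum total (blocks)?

β, total 3515 blocks

Total weighted distance at each candidate:
  α (3, 19): total = 3650
  β (8, 19): total = 3515
  γ (20, 12): total = 4040
Minimum is at β with total 3515 blocks.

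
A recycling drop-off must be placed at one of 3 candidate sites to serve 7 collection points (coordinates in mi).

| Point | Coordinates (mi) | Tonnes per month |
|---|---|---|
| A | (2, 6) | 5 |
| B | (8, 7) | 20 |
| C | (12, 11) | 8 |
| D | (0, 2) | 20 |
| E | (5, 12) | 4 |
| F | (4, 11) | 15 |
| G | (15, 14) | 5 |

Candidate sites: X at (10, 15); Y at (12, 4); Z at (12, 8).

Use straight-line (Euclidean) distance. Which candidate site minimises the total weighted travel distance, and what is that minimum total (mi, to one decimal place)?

Z, total 619.7 mi

Total weighted distance at each candidate:
  X (10, 15): total = 745.9
  Y (12, 4): total = 704.5
  Z (12, 8): total = 619.7
Minimum is at Z with total 619.7 mi.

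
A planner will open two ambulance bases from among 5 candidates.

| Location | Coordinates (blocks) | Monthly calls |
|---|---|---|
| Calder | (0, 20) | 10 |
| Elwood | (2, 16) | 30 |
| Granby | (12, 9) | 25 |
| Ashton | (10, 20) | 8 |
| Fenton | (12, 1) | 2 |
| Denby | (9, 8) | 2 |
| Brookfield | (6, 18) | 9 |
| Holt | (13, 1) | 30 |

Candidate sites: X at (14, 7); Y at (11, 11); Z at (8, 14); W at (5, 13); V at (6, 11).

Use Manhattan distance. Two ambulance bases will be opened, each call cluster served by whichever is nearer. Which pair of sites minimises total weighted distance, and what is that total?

Evaluate every pair (each demand assigned to the nearer of the two):
  {X, W}: total = 788
  {X, Z}: total = 836
  {Y, W}: total = 901
  {X, V}: total = 925
  {Y, Z}: total = 965
  {Y, V}: total = 1030
  {X, Y}: total = 1119
  {W, V}: total = 1204
  {Z, W}: total = 1231
  {Z, V}: total = 1252
Best pair: {X, W} with total 788.

{X, W}, total 788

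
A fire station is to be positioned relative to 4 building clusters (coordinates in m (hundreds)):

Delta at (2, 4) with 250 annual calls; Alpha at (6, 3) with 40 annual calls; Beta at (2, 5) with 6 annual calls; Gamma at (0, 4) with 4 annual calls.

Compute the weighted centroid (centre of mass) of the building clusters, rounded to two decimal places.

(2.51, 3.89)

The minimiser of Σwᵢ‖p−pᵢ‖² is the weighted centroid p* = (Σwᵢpᵢ)/(Σwᵢ).
Σwᵢ = 300.
Σwᵢxᵢ = 250·2 + 40·6 + 6·2 + 4·0 = 752.
Σwᵢyᵢ = 250·4 + 40·3 + 6·5 + 4·4 = 1166.
x* = 752/300 = 2.51, y* = 1166/300 = 3.89.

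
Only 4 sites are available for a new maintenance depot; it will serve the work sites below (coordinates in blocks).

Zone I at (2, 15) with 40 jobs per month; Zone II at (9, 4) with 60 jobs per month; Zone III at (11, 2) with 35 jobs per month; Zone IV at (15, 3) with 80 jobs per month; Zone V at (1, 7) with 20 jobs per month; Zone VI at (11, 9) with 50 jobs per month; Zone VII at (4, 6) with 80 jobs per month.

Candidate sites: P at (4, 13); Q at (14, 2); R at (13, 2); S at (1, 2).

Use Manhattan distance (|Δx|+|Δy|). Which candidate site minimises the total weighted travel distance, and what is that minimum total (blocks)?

R, total 3460 blocks

Total weighted distance at each candidate:
  P (4, 13): total = 4600
  Q (14, 2): total = 3665
  R (13, 2): total = 3460
  S (1, 2): total = 4220
Minimum is at R with total 3460 blocks.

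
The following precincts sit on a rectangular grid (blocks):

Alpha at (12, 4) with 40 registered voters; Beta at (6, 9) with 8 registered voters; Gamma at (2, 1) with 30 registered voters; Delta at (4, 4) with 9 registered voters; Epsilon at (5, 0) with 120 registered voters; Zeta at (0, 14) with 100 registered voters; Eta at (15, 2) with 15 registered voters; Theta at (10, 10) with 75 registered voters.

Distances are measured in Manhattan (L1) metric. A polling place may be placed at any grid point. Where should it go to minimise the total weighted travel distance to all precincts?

Manhattan distance separates: Σwᵢ(|x−xᵢ|+|y−yᵢ|) = Σwᵢ|x−xᵢ| + Σwᵢ|y−yᵢ|, so x and y are optimised independently as 1-D weighted medians.
Total weight W = 397; half = 198.5.
x-coordinate, sorted with cumulative weight:
  x=0 (Zeta, w=100) cum 100
  x=2 (Gamma, w=30) cum 130
  x=4 (Delta, w=9) cum 139
  x=5 (Epsilon, w=120) cum 259  ← median
  x=6 (Beta, w=8) cum 267
  x=10 (Theta, w=75) cum 342
  x=12 (Alpha, w=40) cum 382
  x=15 (Eta, w=15) cum 397
⇒ x* = 5
y-coordinate, sorted with cumulative weight:
  y=0 (Epsilon, w=120) cum 120
  y=1 (Gamma, w=30) cum 150
  y=2 (Eta, w=15) cum 165
  y=4 (Alpha, w=40) cum 205  ← median
  y=4 (Delta, w=9) cum 214
  y=9 (Beta, w=8) cum 222
  y=10 (Theta, w=75) cum 297
  y=14 (Zeta, w=100) cum 397
⇒ y* = 4

(5, 4)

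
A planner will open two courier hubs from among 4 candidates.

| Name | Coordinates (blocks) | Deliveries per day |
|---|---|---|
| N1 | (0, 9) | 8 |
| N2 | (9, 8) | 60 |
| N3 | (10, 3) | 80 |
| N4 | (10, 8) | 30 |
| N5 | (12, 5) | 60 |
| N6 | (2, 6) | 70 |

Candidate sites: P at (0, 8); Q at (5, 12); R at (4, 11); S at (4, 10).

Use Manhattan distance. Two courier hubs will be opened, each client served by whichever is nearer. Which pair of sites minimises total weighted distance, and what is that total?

Evaluate every pair (each demand assigned to the nearer of the two):
  {P, S}: total = 2768
  {Q, S}: total = 2940
  {R, S}: total = 2940
  {P, Q}: total = 2998
  {P, R}: total = 2998
  {Q, R}: total = 3248
Best pair: {P, S} with total 2768.

{P, S}, total 2768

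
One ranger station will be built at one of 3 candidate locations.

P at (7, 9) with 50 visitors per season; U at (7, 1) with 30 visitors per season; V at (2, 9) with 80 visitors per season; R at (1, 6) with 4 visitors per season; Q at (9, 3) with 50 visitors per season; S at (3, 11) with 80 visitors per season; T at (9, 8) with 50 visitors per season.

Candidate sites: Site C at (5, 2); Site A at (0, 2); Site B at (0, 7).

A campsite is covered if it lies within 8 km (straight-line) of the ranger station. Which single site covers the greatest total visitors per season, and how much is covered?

Coverage radius r = 8 km; a point is covered iff (Δx)²+(Δy)² ≤ 8² = 64.
  Site C (5, 2): covers {P, U, V, R, Q, T} → 264
  Site A (0, 2): covers {U, V, R} → 114
  Site B (0, 7): covers {P, V, R, S} → 214
Maximum coverage at Site C: 264 visitors per season.

Site C, covering 264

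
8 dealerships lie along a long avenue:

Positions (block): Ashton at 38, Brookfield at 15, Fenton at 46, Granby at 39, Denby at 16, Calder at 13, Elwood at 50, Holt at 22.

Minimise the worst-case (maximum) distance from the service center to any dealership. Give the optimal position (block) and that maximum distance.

location 31.5, max distance 18.5

The 1-center on a line is the midpoint of the two extreme points: leftmost at 13, rightmost at 50.
Optimal location = (13 + 50)/2 = 31.5; maximum distance = (50 − 13)/2 = 18.5.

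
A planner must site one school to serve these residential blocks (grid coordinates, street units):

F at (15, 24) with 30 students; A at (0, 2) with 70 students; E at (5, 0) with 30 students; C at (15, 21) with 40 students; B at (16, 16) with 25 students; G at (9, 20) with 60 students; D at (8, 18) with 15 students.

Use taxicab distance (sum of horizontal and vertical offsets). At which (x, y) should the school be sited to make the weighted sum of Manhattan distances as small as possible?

(9, 18)

Manhattan distance separates: Σwᵢ(|x−xᵢ|+|y−yᵢ|) = Σwᵢ|x−xᵢ| + Σwᵢ|y−yᵢ|, so x and y are optimised independently as 1-D weighted medians.
Total weight W = 270; half = 135.
x-coordinate, sorted with cumulative weight:
  x=0 (A, w=70) cum 70
  x=5 (E, w=30) cum 100
  x=8 (D, w=15) cum 115
  x=9 (G, w=60) cum 175  ← median
  x=15 (F, w=30) cum 205
  x=15 (C, w=40) cum 245
  x=16 (B, w=25) cum 270
⇒ x* = 9
y-coordinate, sorted with cumulative weight:
  y=0 (E, w=30) cum 30
  y=2 (A, w=70) cum 100
  y=16 (B, w=25) cum 125
  y=18 (D, w=15) cum 140  ← median
  y=20 (G, w=60) cum 200
  y=21 (C, w=40) cum 240
  y=24 (F, w=30) cum 270
⇒ y* = 18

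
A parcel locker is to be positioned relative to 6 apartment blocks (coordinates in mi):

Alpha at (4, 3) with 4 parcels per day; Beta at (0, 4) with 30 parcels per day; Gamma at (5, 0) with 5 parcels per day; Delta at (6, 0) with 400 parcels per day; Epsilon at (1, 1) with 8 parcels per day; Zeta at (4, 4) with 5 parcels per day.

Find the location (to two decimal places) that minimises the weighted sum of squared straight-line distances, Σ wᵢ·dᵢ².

(5.46, 0.35)

The minimiser of Σwᵢ‖p−pᵢ‖² is the weighted centroid p* = (Σwᵢpᵢ)/(Σwᵢ).
Σwᵢ = 452.
Σwᵢxᵢ = 4·4 + 30·0 + 5·5 + 400·6 + 8·1 + 5·4 = 2469.
Σwᵢyᵢ = 4·3 + 30·4 + 5·0 + 400·0 + 8·1 + 5·4 = 160.
x* = 2469/452 = 5.46, y* = 160/452 = 0.35.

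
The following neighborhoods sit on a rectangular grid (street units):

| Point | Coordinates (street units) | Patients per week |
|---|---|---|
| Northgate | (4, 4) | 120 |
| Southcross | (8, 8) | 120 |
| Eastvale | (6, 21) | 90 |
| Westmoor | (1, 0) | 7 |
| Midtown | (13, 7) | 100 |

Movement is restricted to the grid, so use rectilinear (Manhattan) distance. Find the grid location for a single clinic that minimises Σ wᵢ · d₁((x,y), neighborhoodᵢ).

(8, 7)

Manhattan distance separates: Σwᵢ(|x−xᵢ|+|y−yᵢ|) = Σwᵢ|x−xᵢ| + Σwᵢ|y−yᵢ|, so x and y are optimised independently as 1-D weighted medians.
Total weight W = 437; half = 218.5.
x-coordinate, sorted with cumulative weight:
  x=1 (Westmoor, w=7) cum 7
  x=4 (Northgate, w=120) cum 127
  x=6 (Eastvale, w=90) cum 217
  x=8 (Southcross, w=120) cum 337  ← median
  x=13 (Midtown, w=100) cum 437
⇒ x* = 8
y-coordinate, sorted with cumulative weight:
  y=0 (Westmoor, w=7) cum 7
  y=4 (Northgate, w=120) cum 127
  y=7 (Midtown, w=100) cum 227  ← median
  y=8 (Southcross, w=120) cum 347
  y=21 (Eastvale, w=90) cum 437
⇒ y* = 7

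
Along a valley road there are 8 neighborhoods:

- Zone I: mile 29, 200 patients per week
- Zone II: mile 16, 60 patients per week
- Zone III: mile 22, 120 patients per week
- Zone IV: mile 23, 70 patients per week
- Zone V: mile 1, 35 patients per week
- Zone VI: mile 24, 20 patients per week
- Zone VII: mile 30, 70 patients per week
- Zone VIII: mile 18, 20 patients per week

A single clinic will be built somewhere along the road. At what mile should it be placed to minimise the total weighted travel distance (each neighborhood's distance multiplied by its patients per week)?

x = 23

For a sum of weighted absolute distances on a line, the optimum is the weighted median (not the mean). Total weight W = 595; half-weight = 297.5.
Sort by position and accumulate weight:
  mile 1 (Zone V, w=35) → cum 35
  mile 16 (Zone II, w=60) → cum 95
  mile 18 (Zone VIII, w=20) → cum 115
  mile 22 (Zone III, w=120) → cum 235
  mile 23 (Zone IV, w=70) → cum 305  ≥ 297.5 → median here
  mile 24 (Zone VI, w=20) → cum 325
  mile 29 (Zone I, w=200) → cum 525
  mile 30 (Zone VII, w=70) → cum 595
Optimal location: mile 23.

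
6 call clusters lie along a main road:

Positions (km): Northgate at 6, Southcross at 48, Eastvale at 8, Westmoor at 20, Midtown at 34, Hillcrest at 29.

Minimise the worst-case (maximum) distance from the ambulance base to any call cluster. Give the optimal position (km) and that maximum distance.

location 27, max distance 21

The 1-center on a line is the midpoint of the two extreme points: leftmost at 6, rightmost at 48.
Optimal location = (6 + 48)/2 = 27; maximum distance = (48 − 6)/2 = 21.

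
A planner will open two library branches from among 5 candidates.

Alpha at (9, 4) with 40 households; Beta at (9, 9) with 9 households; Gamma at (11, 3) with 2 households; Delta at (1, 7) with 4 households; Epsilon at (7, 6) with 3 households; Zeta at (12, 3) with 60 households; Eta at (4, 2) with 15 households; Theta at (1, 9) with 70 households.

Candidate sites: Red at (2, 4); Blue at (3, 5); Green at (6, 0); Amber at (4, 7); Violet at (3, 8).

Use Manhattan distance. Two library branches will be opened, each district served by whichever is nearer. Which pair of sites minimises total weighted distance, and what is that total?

{Green, Violet}, total 1199

Evaluate every pair (each demand assigned to the nearer of the two):
  {Green, Violet}: total = 1199
  {Blue, Violet}: total = 1320
  {Red, Violet}: total = 1323
  {Green, Amber}: total = 1333
  {Amber, Violet}: total = 1434
  {Blue, Green}: total = 1437
  {Red, Amber}: total = 1457
  {Blue, Amber}: total = 1457
  {Red, Green}: total = 1461
  {Red, Blue}: total = 1561
Best pair: {Green, Violet} with total 1199.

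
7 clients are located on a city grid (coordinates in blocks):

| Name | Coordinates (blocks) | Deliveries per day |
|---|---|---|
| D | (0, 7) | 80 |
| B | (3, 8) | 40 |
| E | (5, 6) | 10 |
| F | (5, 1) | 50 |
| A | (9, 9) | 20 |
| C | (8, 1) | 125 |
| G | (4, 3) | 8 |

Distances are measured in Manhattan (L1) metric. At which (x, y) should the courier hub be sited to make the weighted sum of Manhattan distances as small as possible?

Manhattan distance separates: Σwᵢ(|x−xᵢ|+|y−yᵢ|) = Σwᵢ|x−xᵢ| + Σwᵢ|y−yᵢ|, so x and y are optimised independently as 1-D weighted medians.
Total weight W = 333; half = 166.5.
x-coordinate, sorted with cumulative weight:
  x=0 (D, w=80) cum 80
  x=3 (B, w=40) cum 120
  x=4 (G, w=8) cum 128
  x=5 (E, w=10) cum 138
  x=5 (F, w=50) cum 188  ← median
  x=8 (C, w=125) cum 313
  x=9 (A, w=20) cum 333
⇒ x* = 5
y-coordinate, sorted with cumulative weight:
  y=1 (F, w=50) cum 50
  y=1 (C, w=125) cum 175  ← median
  y=3 (G, w=8) cum 183
  y=6 (E, w=10) cum 193
  y=7 (D, w=80) cum 273
  y=8 (B, w=40) cum 313
  y=9 (A, w=20) cum 333
⇒ y* = 1

(5, 1)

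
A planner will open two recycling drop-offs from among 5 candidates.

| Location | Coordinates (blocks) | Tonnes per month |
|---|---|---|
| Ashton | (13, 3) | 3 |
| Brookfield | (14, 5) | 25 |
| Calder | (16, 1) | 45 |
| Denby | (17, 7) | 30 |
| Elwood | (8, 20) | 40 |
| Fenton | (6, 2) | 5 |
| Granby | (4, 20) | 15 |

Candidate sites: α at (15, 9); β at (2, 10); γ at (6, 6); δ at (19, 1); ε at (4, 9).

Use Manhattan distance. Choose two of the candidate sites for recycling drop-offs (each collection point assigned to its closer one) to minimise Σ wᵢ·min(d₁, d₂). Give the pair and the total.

{δ, ε}, total 1434

Evaluate every pair (each demand assigned to the nearer of the two):
  {δ, ε}: total = 1434
  {α, ε}: total = 1484
  {β, δ}: total = 1504
  {α, δ}: total = 1524
  {γ, δ}: total = 1524
  {α, β}: total = 1554
  {α, γ}: total = 1574
  {γ, ε}: total = 2075
  {β, γ}: total = 2130
  {β, ε}: total = 2555
Best pair: {δ, ε} with total 1434.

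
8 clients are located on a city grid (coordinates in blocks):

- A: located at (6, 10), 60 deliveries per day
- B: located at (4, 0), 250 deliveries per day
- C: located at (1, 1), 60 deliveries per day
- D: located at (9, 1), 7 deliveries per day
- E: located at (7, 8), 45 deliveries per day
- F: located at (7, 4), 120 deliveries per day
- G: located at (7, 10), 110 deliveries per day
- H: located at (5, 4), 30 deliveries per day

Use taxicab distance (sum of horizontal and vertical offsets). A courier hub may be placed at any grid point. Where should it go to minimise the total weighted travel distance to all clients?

(6, 4)

Manhattan distance separates: Σwᵢ(|x−xᵢ|+|y−yᵢ|) = Σwᵢ|x−xᵢ| + Σwᵢ|y−yᵢ|, so x and y are optimised independently as 1-D weighted medians.
Total weight W = 682; half = 341.
x-coordinate, sorted with cumulative weight:
  x=1 (C, w=60) cum 60
  x=4 (B, w=250) cum 310
  x=5 (H, w=30) cum 340
  x=6 (A, w=60) cum 400  ← median
  x=7 (E, w=45) cum 445
  x=7 (F, w=120) cum 565
  x=7 (G, w=110) cum 675
  x=9 (D, w=7) cum 682
⇒ x* = 6
y-coordinate, sorted with cumulative weight:
  y=0 (B, w=250) cum 250
  y=1 (C, w=60) cum 310
  y=1 (D, w=7) cum 317
  y=4 (F, w=120) cum 437  ← median
  y=4 (H, w=30) cum 467
  y=8 (E, w=45) cum 512
  y=10 (A, w=60) cum 572
  y=10 (G, w=110) cum 682
⇒ y* = 4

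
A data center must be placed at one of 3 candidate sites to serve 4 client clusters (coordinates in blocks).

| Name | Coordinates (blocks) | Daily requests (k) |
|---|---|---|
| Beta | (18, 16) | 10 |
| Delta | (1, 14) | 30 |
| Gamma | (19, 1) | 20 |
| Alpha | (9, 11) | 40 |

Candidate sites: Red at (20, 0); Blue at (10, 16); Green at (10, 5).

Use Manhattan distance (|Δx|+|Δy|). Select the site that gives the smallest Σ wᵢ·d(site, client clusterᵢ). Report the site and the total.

Total weighted distance at each candidate:
  Red (20, 0): total = 2090
  Blue (10, 16): total = 1130
  Green (10, 5): total = 1270
Minimum is at Blue with total 1130 blocks.

Blue, total 1130 blocks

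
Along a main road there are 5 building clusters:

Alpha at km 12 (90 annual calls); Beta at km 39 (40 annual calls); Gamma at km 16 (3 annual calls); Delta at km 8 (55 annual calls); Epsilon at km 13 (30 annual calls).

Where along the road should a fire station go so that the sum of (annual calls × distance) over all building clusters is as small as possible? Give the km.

For a sum of weighted absolute distances on a line, the optimum is the weighted median (not the mean). Total weight W = 218; half-weight = 109.
Sort by position and accumulate weight:
  km 8 (Delta, w=55) → cum 55
  km 12 (Alpha, w=90) → cum 145  ≥ 109 → median here
  km 13 (Epsilon, w=30) → cum 175
  km 16 (Gamma, w=3) → cum 178
  km 39 (Beta, w=40) → cum 218
Optimal location: km 12.

x = 12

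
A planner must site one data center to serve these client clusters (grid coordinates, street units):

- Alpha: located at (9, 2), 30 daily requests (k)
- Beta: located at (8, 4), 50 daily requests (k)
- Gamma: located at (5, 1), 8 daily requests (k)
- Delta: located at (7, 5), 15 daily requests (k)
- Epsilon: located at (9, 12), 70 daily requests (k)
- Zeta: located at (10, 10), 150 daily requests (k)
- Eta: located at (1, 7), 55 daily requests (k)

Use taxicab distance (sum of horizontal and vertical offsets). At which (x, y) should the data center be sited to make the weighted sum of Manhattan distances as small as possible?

Manhattan distance separates: Σwᵢ(|x−xᵢ|+|y−yᵢ|) = Σwᵢ|x−xᵢ| + Σwᵢ|y−yᵢ|, so x and y are optimised independently as 1-D weighted medians.
Total weight W = 378; half = 189.
x-coordinate, sorted with cumulative weight:
  x=1 (Eta, w=55) cum 55
  x=5 (Gamma, w=8) cum 63
  x=7 (Delta, w=15) cum 78
  x=8 (Beta, w=50) cum 128
  x=9 (Alpha, w=30) cum 158
  x=9 (Epsilon, w=70) cum 228  ← median
  x=10 (Zeta, w=150) cum 378
⇒ x* = 9
y-coordinate, sorted with cumulative weight:
  y=1 (Gamma, w=8) cum 8
  y=2 (Alpha, w=30) cum 38
  y=4 (Beta, w=50) cum 88
  y=5 (Delta, w=15) cum 103
  y=7 (Eta, w=55) cum 158
  y=10 (Zeta, w=150) cum 308  ← median
  y=12 (Epsilon, w=70) cum 378
⇒ y* = 10

(9, 10)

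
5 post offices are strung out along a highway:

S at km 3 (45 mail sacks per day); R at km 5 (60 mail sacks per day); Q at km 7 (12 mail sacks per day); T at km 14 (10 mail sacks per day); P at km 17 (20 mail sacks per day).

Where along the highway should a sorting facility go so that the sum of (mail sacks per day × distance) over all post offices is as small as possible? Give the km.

For a sum of weighted absolute distances on a line, the optimum is the weighted median (not the mean). Total weight W = 147; half-weight = 73.5.
Sort by position and accumulate weight:
  km 3 (S, w=45) → cum 45
  km 5 (R, w=60) → cum 105  ≥ 73.5 → median here
  km 7 (Q, w=12) → cum 117
  km 14 (T, w=10) → cum 127
  km 17 (P, w=20) → cum 147
Optimal location: km 5.

x = 5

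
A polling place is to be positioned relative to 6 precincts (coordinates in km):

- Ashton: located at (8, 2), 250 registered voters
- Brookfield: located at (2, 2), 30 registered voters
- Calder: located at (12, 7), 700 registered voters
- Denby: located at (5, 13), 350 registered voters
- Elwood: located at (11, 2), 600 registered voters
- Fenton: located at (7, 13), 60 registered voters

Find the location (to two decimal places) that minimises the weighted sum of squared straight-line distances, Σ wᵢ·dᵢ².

(9.66, 6.03)

The minimiser of Σwᵢ‖p−pᵢ‖² is the weighted centroid p* = (Σwᵢpᵢ)/(Σwᵢ).
Σwᵢ = 1990.
Σwᵢxᵢ = 250·8 + 30·2 + 700·12 + 350·5 + 600·11 + 60·7 = 19230.
Σwᵢyᵢ = 250·2 + 30·2 + 700·7 + 350·13 + 600·2 + 60·13 = 11990.
x* = 19230/1990 = 9.66, y* = 11990/1990 = 6.03.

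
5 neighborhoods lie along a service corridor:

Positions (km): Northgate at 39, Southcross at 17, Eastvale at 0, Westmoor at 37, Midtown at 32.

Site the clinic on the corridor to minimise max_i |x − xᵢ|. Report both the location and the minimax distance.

The 1-center on a line is the midpoint of the two extreme points: leftmost at 0, rightmost at 39.
Optimal location = (0 + 39)/2 = 19.5; maximum distance = (39 − 0)/2 = 19.5.

location 19.5, max distance 19.5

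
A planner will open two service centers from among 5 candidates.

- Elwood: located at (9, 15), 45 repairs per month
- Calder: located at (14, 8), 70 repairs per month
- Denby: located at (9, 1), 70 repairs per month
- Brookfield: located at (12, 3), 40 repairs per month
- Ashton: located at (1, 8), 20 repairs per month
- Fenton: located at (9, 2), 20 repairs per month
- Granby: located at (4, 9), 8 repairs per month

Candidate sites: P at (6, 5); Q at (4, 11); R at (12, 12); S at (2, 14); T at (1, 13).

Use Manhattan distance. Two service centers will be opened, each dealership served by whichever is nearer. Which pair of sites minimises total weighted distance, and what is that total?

{P, R}, total 1828

Evaluate every pair (each demand assigned to the nearer of the two):
  {P, R}: total = 1828
  {P, Q}: total = 2241
  {P, S}: total = 2248
  {P, T}: total = 2298
  {Q, R}: total = 2426
  {R, T}: total = 2446
  {R, S}: total = 2486
  {Q, S}: total = 3376
  {Q, T}: total = 3401
  {S, T}: total = 4396
Best pair: {P, R} with total 1828.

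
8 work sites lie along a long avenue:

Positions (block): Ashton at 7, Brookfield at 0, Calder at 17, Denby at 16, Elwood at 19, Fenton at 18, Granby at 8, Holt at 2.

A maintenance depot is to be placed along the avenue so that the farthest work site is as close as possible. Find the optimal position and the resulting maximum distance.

The 1-center on a line is the midpoint of the two extreme points: leftmost at 0, rightmost at 19.
Optimal location = (0 + 19)/2 = 9.5; maximum distance = (19 − 0)/2 = 9.5.

location 9.5, max distance 9.5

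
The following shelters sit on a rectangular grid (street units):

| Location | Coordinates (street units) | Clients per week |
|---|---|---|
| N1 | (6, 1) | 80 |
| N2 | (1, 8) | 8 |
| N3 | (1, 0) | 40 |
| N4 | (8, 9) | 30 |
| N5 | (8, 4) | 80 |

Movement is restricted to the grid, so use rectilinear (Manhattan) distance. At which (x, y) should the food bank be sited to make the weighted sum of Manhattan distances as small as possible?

Manhattan distance separates: Σwᵢ(|x−xᵢ|+|y−yᵢ|) = Σwᵢ|x−xᵢ| + Σwᵢ|y−yᵢ|, so x and y are optimised independently as 1-D weighted medians.
Total weight W = 238; half = 119.
x-coordinate, sorted with cumulative weight:
  x=1 (N2, w=8) cum 8
  x=1 (N3, w=40) cum 48
  x=6 (N1, w=80) cum 128  ← median
  x=8 (N4, w=30) cum 158
  x=8 (N5, w=80) cum 238
⇒ x* = 6
y-coordinate, sorted with cumulative weight:
  y=0 (N3, w=40) cum 40
  y=1 (N1, w=80) cum 120  ← median
  y=4 (N5, w=80) cum 200
  y=8 (N2, w=8) cum 208
  y=9 (N4, w=30) cum 238
⇒ y* = 1

(6, 1)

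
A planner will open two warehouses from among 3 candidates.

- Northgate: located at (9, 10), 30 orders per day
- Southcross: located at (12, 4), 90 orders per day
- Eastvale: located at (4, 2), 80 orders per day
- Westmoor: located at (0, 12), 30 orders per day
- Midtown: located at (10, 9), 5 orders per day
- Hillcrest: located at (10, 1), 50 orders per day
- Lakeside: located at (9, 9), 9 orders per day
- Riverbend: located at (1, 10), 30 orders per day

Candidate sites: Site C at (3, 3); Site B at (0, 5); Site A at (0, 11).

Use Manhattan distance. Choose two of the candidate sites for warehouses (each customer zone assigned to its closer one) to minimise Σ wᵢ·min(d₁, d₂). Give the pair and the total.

Evaluate every pair (each demand assigned to the nearer of the two):
  {Site C, Site A}: total = 2059
  {Site C, Site B}: total = 2463
  {Site B, Site A}: total = 2979
Best pair: {Site C, Site A} with total 2059.

{Site C, Site A}, total 2059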